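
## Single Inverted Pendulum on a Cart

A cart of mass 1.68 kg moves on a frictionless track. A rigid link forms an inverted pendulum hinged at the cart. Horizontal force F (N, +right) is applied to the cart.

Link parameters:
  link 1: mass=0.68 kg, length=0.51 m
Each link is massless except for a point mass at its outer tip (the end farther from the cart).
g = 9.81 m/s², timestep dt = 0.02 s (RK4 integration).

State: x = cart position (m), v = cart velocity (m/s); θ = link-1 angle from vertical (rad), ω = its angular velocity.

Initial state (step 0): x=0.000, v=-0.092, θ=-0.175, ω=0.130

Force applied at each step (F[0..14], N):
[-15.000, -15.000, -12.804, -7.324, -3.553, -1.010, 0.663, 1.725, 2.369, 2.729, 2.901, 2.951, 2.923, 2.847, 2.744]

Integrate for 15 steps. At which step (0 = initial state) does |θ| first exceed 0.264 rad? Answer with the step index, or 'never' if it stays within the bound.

Answer: never

Derivation:
apply F[0]=-15.000 → step 1: x=-0.003, v=-0.255, θ=-0.170, ω=0.379
apply F[1]=-15.000 → step 2: x=-0.010, v=-0.419, θ=-0.160, ω=0.633
apply F[2]=-12.804 → step 3: x=-0.020, v=-0.559, θ=-0.145, ω=0.845
apply F[3]=-7.324 → step 4: x=-0.032, v=-0.635, θ=-0.127, ω=0.941
apply F[4]=-3.553 → step 5: x=-0.045, v=-0.668, θ=-0.108, ω=0.961
apply F[5]=-1.010 → step 6: x=-0.058, v=-0.673, θ=-0.089, ω=0.932
apply F[6]=+0.663 → step 7: x=-0.072, v=-0.659, θ=-0.071, ω=0.874
apply F[7]=+1.725 → step 8: x=-0.085, v=-0.634, θ=-0.055, ω=0.800
apply F[8]=+2.369 → step 9: x=-0.097, v=-0.602, θ=-0.039, ω=0.720
apply F[9]=+2.729 → step 10: x=-0.109, v=-0.567, θ=-0.026, ω=0.639
apply F[10]=+2.901 → step 11: x=-0.120, v=-0.531, θ=-0.014, ω=0.561
apply F[11]=+2.951 → step 12: x=-0.130, v=-0.495, θ=-0.003, ω=0.487
apply F[12]=+2.923 → step 13: x=-0.139, v=-0.461, θ=0.006, ω=0.420
apply F[13]=+2.847 → step 14: x=-0.148, v=-0.427, θ=0.014, ω=0.358
apply F[14]=+2.744 → step 15: x=-0.157, v=-0.396, θ=0.020, ω=0.303
max |θ| = 0.175 ≤ 0.264 over all 16 states.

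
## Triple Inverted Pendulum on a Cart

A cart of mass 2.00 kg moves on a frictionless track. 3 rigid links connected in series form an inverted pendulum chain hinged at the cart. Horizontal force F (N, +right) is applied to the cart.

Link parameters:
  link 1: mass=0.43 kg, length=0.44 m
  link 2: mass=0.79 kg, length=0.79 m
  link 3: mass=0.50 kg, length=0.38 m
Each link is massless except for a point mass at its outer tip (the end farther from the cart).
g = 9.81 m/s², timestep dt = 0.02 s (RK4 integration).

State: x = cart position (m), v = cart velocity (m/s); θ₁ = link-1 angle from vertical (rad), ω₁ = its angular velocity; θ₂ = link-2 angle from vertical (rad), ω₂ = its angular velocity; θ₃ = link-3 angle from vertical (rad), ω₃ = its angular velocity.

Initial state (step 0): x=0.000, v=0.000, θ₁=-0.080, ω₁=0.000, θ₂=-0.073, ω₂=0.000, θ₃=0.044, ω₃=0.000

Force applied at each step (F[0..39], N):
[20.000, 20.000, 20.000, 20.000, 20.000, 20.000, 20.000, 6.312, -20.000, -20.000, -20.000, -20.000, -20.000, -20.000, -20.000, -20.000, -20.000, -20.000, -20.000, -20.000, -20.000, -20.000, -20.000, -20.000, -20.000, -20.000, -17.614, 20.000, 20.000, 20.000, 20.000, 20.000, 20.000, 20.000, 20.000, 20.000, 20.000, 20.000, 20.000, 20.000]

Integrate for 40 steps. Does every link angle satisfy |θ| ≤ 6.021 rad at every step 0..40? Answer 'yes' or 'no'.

Answer: yes

Derivation:
apply F[0]=+20.000 → step 1: x=0.002, v=0.212, θ₁=-0.085, ω₁=-0.528, θ₂=-0.073, ω₂=-0.009, θ₃=0.045, ω₃=0.088
apply F[1]=+20.000 → step 2: x=0.009, v=0.426, θ₁=-0.101, ω₁=-1.074, θ₂=-0.073, ω₂=-0.008, θ₃=0.048, ω₃=0.174
apply F[2]=+20.000 → step 3: x=0.019, v=0.641, θ₁=-0.128, ω₁=-1.651, θ₂=-0.073, ω₂=0.008, θ₃=0.052, ω₃=0.254
apply F[3]=+20.000 → step 4: x=0.034, v=0.856, θ₁=-0.168, ω₁=-2.263, θ₂=-0.073, ω₂=0.042, θ₃=0.058, ω₃=0.322
apply F[4]=+20.000 → step 5: x=0.053, v=1.071, θ₁=-0.219, ω₁=-2.896, θ₂=-0.072, ω₂=0.085, θ₃=0.065, ω₃=0.372
apply F[5]=+20.000 → step 6: x=0.077, v=1.279, θ₁=-0.283, ω₁=-3.516, θ₂=-0.070, ω₂=0.118, θ₃=0.072, ω₃=0.397
apply F[6]=+20.000 → step 7: x=0.105, v=1.478, θ₁=-0.359, ω₁=-4.078, θ₂=-0.067, ω₂=0.113, θ₃=0.080, ω₃=0.395
apply F[7]=+6.312 → step 8: x=0.135, v=1.541, θ₁=-0.444, ω₁=-4.379, θ₂=-0.065, ω₂=0.110, θ₃=0.088, ω₃=0.394
apply F[8]=-20.000 → step 9: x=0.164, v=1.364, θ₁=-0.531, ω₁=-4.378, θ₂=-0.062, ω₂=0.224, θ₃=0.096, ω₃=0.428
apply F[9]=-20.000 → step 10: x=0.189, v=1.188, θ₁=-0.619, ω₁=-4.432, θ₂=-0.056, ω₂=0.345, θ₃=0.105, ω₃=0.458
apply F[10]=-20.000 → step 11: x=0.211, v=1.011, θ₁=-0.709, ω₁=-4.522, θ₂=-0.048, ω₂=0.466, θ₃=0.115, ω₃=0.482
apply F[11]=-20.000 → step 12: x=0.230, v=0.831, θ₁=-0.801, ω₁=-4.640, θ₂=-0.037, ω₂=0.576, θ₃=0.125, ω₃=0.499
apply F[12]=-20.000 → step 13: x=0.244, v=0.648, θ₁=-0.895, ω₁=-4.780, θ₂=-0.025, ω₂=0.671, θ₃=0.135, ω₃=0.510
apply F[13]=-20.000 → step 14: x=0.256, v=0.461, θ₁=-0.992, ω₁=-4.941, θ₂=-0.011, ω₂=0.746, θ₃=0.145, ω₃=0.517
apply F[14]=-20.000 → step 15: x=0.263, v=0.269, θ₁=-1.092, ω₁=-5.126, θ₂=0.005, ω₂=0.797, θ₃=0.155, ω₃=0.519
apply F[15]=-20.000 → step 16: x=0.266, v=0.073, θ₁=-1.197, ω₁=-5.342, θ₂=0.021, ω₂=0.818, θ₃=0.166, ω₃=0.518
apply F[16]=-20.000 → step 17: x=0.266, v=-0.129, θ₁=-1.306, ω₁=-5.597, θ₂=0.037, ω₂=0.804, θ₃=0.176, ω₃=0.516
apply F[17]=-20.000 → step 18: x=0.261, v=-0.339, θ₁=-1.421, ω₁=-5.905, θ₂=0.053, ω₂=0.745, θ₃=0.186, ω₃=0.514
apply F[18]=-20.000 → step 19: x=0.252, v=-0.559, θ₁=-1.543, ω₁=-6.287, θ₂=0.067, ω₂=0.631, θ₃=0.197, ω₃=0.512
apply F[19]=-20.000 → step 20: x=0.239, v=-0.791, θ₁=-1.673, ω₁=-6.772, θ₂=0.078, ω₂=0.442, θ₃=0.207, ω₃=0.514
apply F[20]=-20.000 → step 21: x=0.220, v=-1.042, θ₁=-1.815, ω₁=-7.406, θ₂=0.084, ω₂=0.148, θ₃=0.217, ω₃=0.522
apply F[21]=-20.000 → step 22: x=0.197, v=-1.319, θ₁=-1.971, ω₁=-8.263, θ₂=0.083, ω₂=-0.299, θ₃=0.228, ω₃=0.544
apply F[22]=-20.000 → step 23: x=0.167, v=-1.639, θ₁=-2.148, ω₁=-9.474, θ₂=0.070, ω₂=-0.982, θ₃=0.239, ω₃=0.601
apply F[23]=-20.000 → step 24: x=0.131, v=-2.026, θ₁=-2.354, ω₁=-11.274, θ₂=0.041, ω₂=-2.057, θ₃=0.252, ω₃=0.748
apply F[24]=-20.000 → step 25: x=0.086, v=-2.516, θ₁=-2.605, ω₁=-14.087, θ₂=-0.017, ω₂=-3.822, θ₃=0.271, ω₃=1.186
apply F[25]=-20.000 → step 26: x=0.029, v=-3.091, θ₁=-2.927, ω₁=-18.287, θ₂=-0.120, ω₂=-6.704, θ₃=0.306, ω₃=2.697
apply F[26]=-17.614 → step 27: x=-0.036, v=-3.283, θ₁=-3.331, ω₁=-21.426, θ₂=-0.287, ω₂=-9.773, θ₃=0.398, ω₃=6.922
apply F[27]=+20.000 → step 28: x=-0.094, v=-2.474, θ₁=-3.745, ω₁=-19.605, θ₂=-0.490, ω₂=-10.030, θ₃=0.583, ω₃=11.248
apply F[28]=+20.000 → step 29: x=-0.135, v=-1.645, θ₁=-4.113, ω₁=-17.215, θ₂=-0.677, ω₂=-8.554, θ₃=0.834, ω₃=13.572
apply F[29]=+20.000 → step 30: x=-0.160, v=-0.903, θ₁=-4.436, ω₁=-15.117, θ₂=-0.828, ω₂=-6.449, θ₃=1.122, ω₃=15.218
apply F[30]=+20.000 → step 31: x=-0.171, v=-0.243, θ₁=-4.717, ω₁=-13.002, θ₂=-0.933, ω₂=-4.091, θ₃=1.441, ω₃=16.664
apply F[31]=+20.000 → step 32: x=-0.170, v=0.307, θ₁=-4.955, ω₁=-10.741, θ₂=-0.993, ω₂=-1.976, θ₃=1.786, ω₃=17.653
apply F[32]=+20.000 → step 33: x=-0.160, v=0.726, θ₁=-5.147, ω₁=-8.557, θ₂=-1.018, ω₂=-0.655, θ₃=2.143, ω₃=17.945
apply F[33]=+20.000 → step 34: x=-0.142, v=1.035, θ₁=-5.300, ω₁=-6.744, θ₂=-1.026, ω₂=-0.294, θ₃=2.500, ω₃=17.701
apply F[34]=+20.000 → step 35: x=-0.119, v=1.277, θ₁=-5.420, ω₁=-5.441, θ₂=-1.035, ω₂=-0.688, θ₃=2.849, ω₃=17.249
apply F[35]=+20.000 → step 36: x=-0.091, v=1.483, θ₁=-5.521, ω₁=-4.686, θ₂=-1.056, ω₂=-1.547, θ₃=3.190, ω₃=16.863
apply F[36]=+20.000 → step 37: x=-0.060, v=1.673, θ₁=-5.612, ω₁=-4.512, θ₂=-1.098, ω₂=-2.643, θ₃=3.526, ω₃=16.738
apply F[37]=+20.000 → step 38: x=-0.024, v=1.860, θ₁=-5.706, ω₁=-5.000, θ₂=-1.163, ω₂=-3.825, θ₃=3.862, ω₃=16.992
apply F[38]=+20.000 → step 39: x=0.015, v=2.052, θ₁=-5.817, ω₁=-6.301, θ₂=-1.251, ω₂=-4.926, θ₃=4.208, ω₃=17.610
apply F[39]=+20.000 → step 40: x=0.058, v=2.260, θ₁=-5.964, ω₁=-8.526, θ₂=-1.357, ω₂=-5.559, θ₃=4.567, ω₃=18.286
Max |angle| over trajectory = 5.964 rad; bound = 6.021 → within bound.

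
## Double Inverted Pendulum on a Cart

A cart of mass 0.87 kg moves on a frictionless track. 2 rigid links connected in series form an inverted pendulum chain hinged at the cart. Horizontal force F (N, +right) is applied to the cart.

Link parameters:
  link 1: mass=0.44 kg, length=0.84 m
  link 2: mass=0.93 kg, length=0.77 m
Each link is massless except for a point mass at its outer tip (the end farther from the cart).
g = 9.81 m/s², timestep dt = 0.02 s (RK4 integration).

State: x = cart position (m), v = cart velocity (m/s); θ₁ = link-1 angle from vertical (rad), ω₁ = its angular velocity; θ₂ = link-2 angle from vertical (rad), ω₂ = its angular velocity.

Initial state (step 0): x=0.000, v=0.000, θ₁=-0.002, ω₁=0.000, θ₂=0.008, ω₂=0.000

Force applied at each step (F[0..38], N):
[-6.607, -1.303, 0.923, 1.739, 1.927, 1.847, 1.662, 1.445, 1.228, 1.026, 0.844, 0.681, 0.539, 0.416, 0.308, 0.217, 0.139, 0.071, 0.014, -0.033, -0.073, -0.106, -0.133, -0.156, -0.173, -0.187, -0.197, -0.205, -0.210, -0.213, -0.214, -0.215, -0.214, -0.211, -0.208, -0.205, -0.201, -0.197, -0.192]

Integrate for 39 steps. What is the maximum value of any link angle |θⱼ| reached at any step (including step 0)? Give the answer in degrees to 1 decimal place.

Answer: 0.9°

Derivation:
apply F[0]=-6.607 → step 1: x=-0.002, v=-0.151, θ₁=-0.000, ω₁=0.175, θ₂=0.008, ω₂=0.007
apply F[1]=-1.303 → step 2: x=-0.005, v=-0.182, θ₁=0.004, ω₁=0.209, θ₂=0.008, ω₂=0.013
apply F[2]=+0.923 → step 3: x=-0.008, v=-0.162, θ₁=0.008, ω₁=0.185, θ₂=0.009, ω₂=0.015
apply F[3]=+1.739 → step 4: x=-0.011, v=-0.125, θ₁=0.011, ω₁=0.144, θ₂=0.009, ω₂=0.015
apply F[4]=+1.927 → step 5: x=-0.013, v=-0.085, θ₁=0.013, ω₁=0.100, θ₂=0.009, ω₂=0.012
apply F[5]=+1.847 → step 6: x=-0.015, v=-0.047, θ₁=0.015, ω₁=0.060, θ₂=0.009, ω₂=0.008
apply F[6]=+1.662 → step 7: x=-0.015, v=-0.013, θ₁=0.016, ω₁=0.027, θ₂=0.009, ω₂=0.004
apply F[7]=+1.445 → step 8: x=-0.015, v=0.015, θ₁=0.016, ω₁=-0.000, θ₂=0.009, ω₂=-0.002
apply F[8]=+1.228 → step 9: x=-0.015, v=0.038, θ₁=0.016, ω₁=-0.021, θ₂=0.009, ω₂=-0.007
apply F[9]=+1.026 → step 10: x=-0.014, v=0.057, θ₁=0.015, ω₁=-0.037, θ₂=0.009, ω₂=-0.012
apply F[10]=+0.844 → step 11: x=-0.012, v=0.072, θ₁=0.014, ω₁=-0.048, θ₂=0.009, ω₂=-0.016
apply F[11]=+0.681 → step 12: x=-0.011, v=0.083, θ₁=0.013, ω₁=-0.056, θ₂=0.009, ω₂=-0.020
apply F[12]=+0.539 → step 13: x=-0.009, v=0.092, θ₁=0.012, ω₁=-0.061, θ₂=0.008, ω₂=-0.024
apply F[13]=+0.416 → step 14: x=-0.007, v=0.098, θ₁=0.011, ω₁=-0.064, θ₂=0.008, ω₂=-0.026
apply F[14]=+0.308 → step 15: x=-0.005, v=0.102, θ₁=0.010, ω₁=-0.064, θ₂=0.007, ω₂=-0.029
apply F[15]=+0.217 → step 16: x=-0.003, v=0.104, θ₁=0.008, ω₁=-0.064, θ₂=0.006, ω₂=-0.030
apply F[16]=+0.139 → step 17: x=-0.001, v=0.105, θ₁=0.007, ω₁=-0.062, θ₂=0.006, ω₂=-0.032
apply F[17]=+0.071 → step 18: x=0.001, v=0.105, θ₁=0.006, ω₁=-0.060, θ₂=0.005, ω₂=-0.032
apply F[18]=+0.014 → step 19: x=0.003, v=0.103, θ₁=0.005, ω₁=-0.057, θ₂=0.005, ω₂=-0.033
apply F[19]=-0.033 → step 20: x=0.005, v=0.101, θ₁=0.004, ω₁=-0.054, θ₂=0.004, ω₂=-0.033
apply F[20]=-0.073 → step 21: x=0.007, v=0.099, θ₁=0.003, ω₁=-0.050, θ₂=0.003, ω₂=-0.032
apply F[21]=-0.106 → step 22: x=0.009, v=0.096, θ₁=0.002, ω₁=-0.046, θ₂=0.003, ω₂=-0.031
apply F[22]=-0.133 → step 23: x=0.011, v=0.092, θ₁=0.001, ω₁=-0.043, θ₂=0.002, ω₂=-0.030
apply F[23]=-0.156 → step 24: x=0.013, v=0.089, θ₁=-0.000, ω₁=-0.039, θ₂=0.001, ω₂=-0.029
apply F[24]=-0.173 → step 25: x=0.015, v=0.085, θ₁=-0.001, ω₁=-0.035, θ₂=0.001, ω₂=-0.028
apply F[25]=-0.187 → step 26: x=0.016, v=0.081, θ₁=-0.002, ω₁=-0.032, θ₂=0.000, ω₂=-0.027
apply F[26]=-0.197 → step 27: x=0.018, v=0.077, θ₁=-0.002, ω₁=-0.029, θ₂=-0.000, ω₂=-0.025
apply F[27]=-0.205 → step 28: x=0.019, v=0.073, θ₁=-0.003, ω₁=-0.026, θ₂=-0.001, ω₂=-0.023
apply F[28]=-0.210 → step 29: x=0.021, v=0.069, θ₁=-0.003, ω₁=-0.023, θ₂=-0.001, ω₂=-0.022
apply F[29]=-0.213 → step 30: x=0.022, v=0.065, θ₁=-0.004, ω₁=-0.020, θ₂=-0.002, ω₂=-0.020
apply F[30]=-0.214 → step 31: x=0.023, v=0.061, θ₁=-0.004, ω₁=-0.017, θ₂=-0.002, ω₂=-0.019
apply F[31]=-0.215 → step 32: x=0.025, v=0.058, θ₁=-0.004, ω₁=-0.015, θ₂=-0.002, ω₂=-0.017
apply F[32]=-0.214 → step 33: x=0.026, v=0.054, θ₁=-0.005, ω₁=-0.013, θ₂=-0.003, ω₂=-0.016
apply F[33]=-0.211 → step 34: x=0.027, v=0.051, θ₁=-0.005, ω₁=-0.011, θ₂=-0.003, ω₂=-0.014
apply F[34]=-0.208 → step 35: x=0.028, v=0.048, θ₁=-0.005, ω₁=-0.009, θ₂=-0.003, ω₂=-0.013
apply F[35]=-0.205 → step 36: x=0.029, v=0.044, θ₁=-0.005, ω₁=-0.007, θ₂=-0.003, ω₂=-0.011
apply F[36]=-0.201 → step 37: x=0.029, v=0.041, θ₁=-0.005, ω₁=-0.006, θ₂=-0.004, ω₂=-0.010
apply F[37]=-0.197 → step 38: x=0.030, v=0.038, θ₁=-0.005, ω₁=-0.004, θ₂=-0.004, ω₂=-0.009
apply F[38]=-0.192 → step 39: x=0.031, v=0.036, θ₁=-0.005, ω₁=-0.003, θ₂=-0.004, ω₂=-0.007
Max |angle| over trajectory = 0.016 rad = 0.9°.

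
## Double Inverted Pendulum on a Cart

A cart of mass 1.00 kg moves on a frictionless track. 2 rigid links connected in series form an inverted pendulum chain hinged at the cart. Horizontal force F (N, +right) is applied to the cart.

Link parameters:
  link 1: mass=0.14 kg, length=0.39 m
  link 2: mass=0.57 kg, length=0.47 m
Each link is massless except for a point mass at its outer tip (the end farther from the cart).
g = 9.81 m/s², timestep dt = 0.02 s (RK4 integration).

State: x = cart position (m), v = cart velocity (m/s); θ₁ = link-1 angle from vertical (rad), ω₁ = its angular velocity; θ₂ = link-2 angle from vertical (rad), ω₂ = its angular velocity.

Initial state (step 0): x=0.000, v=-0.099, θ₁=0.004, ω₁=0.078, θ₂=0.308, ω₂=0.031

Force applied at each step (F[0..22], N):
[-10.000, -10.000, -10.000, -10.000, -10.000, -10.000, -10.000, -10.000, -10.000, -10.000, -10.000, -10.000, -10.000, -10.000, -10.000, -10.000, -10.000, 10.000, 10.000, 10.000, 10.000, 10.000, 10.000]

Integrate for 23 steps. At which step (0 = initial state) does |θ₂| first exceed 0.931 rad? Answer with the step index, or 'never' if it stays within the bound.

Answer: 14

Derivation:
apply F[0]=-10.000 → step 1: x=-0.004, v=-0.300, θ₁=0.006, ω₁=0.170, θ₂=0.313, ω₂=0.492
apply F[1]=-10.000 → step 2: x=-0.012, v=-0.500, θ₁=0.011, ω₁=0.273, θ₂=0.328, ω₂=0.947
apply F[2]=-10.000 → step 3: x=-0.024, v=-0.702, θ₁=0.018, ω₁=0.398, θ₂=0.351, ω₂=1.391
apply F[3]=-10.000 → step 4: x=-0.040, v=-0.903, θ₁=0.027, ω₁=0.555, θ₂=0.383, ω₂=1.817
apply F[4]=-10.000 → step 5: x=-0.060, v=-1.106, θ₁=0.040, ω₁=0.758, θ₂=0.424, ω₂=2.217
apply F[5]=-10.000 → step 6: x=-0.084, v=-1.309, θ₁=0.058, ω₁=1.022, θ₂=0.472, ω₂=2.580
apply F[6]=-10.000 → step 7: x=-0.112, v=-1.512, θ₁=0.081, ω₁=1.362, θ₂=0.526, ω₂=2.894
apply F[7]=-10.000 → step 8: x=-0.145, v=-1.716, θ₁=0.113, ω₁=1.791, θ₂=0.587, ω₂=3.145
apply F[8]=-10.000 → step 9: x=-0.181, v=-1.919, θ₁=0.154, ω₁=2.321, θ₂=0.652, ω₂=3.318
apply F[9]=-10.000 → step 10: x=-0.222, v=-2.121, θ₁=0.206, ω₁=2.962, θ₂=0.719, ω₂=3.393
apply F[10]=-10.000 → step 11: x=-0.266, v=-2.319, θ₁=0.273, ω₁=3.724, θ₂=0.787, ω₂=3.344
apply F[11]=-10.000 → step 12: x=-0.314, v=-2.510, θ₁=0.356, ω₁=4.621, θ₂=0.852, ω₂=3.136
apply F[12]=-10.000 → step 13: x=-0.366, v=-2.687, θ₁=0.459, ω₁=5.665, θ₂=0.911, ω₂=2.727
apply F[13]=-10.000 → step 14: x=-0.422, v=-2.833, θ₁=0.584, ω₁=6.863, θ₂=0.959, ω₂=2.078
apply F[14]=-10.000 → step 15: x=-0.479, v=-2.921, θ₁=0.734, ω₁=8.156, θ₂=0.992, ω₂=1.219
apply F[15]=-10.000 → step 16: x=-0.538, v=-2.910, θ₁=0.909, ω₁=9.240, θ₂=1.008, ω₂=0.450
apply F[16]=-10.000 → step 17: x=-0.595, v=-2.808, θ₁=1.098, ω₁=9.567, θ₂=1.015, ω₂=0.406
apply F[17]=+10.000 → step 18: x=-0.647, v=-2.443, θ₁=1.287, ω₁=9.252, θ₂=1.027, ω₂=0.863
apply F[18]=+10.000 → step 19: x=-0.693, v=-2.106, θ₁=1.468, ω₁=8.929, θ₂=1.051, ω₂=1.566
apply F[19]=+10.000 → step 20: x=-0.732, v=-1.789, θ₁=1.644, ω₁=8.677, θ₂=1.091, ω₂=2.394
apply F[20]=+10.000 → step 21: x=-0.764, v=-1.483, θ₁=1.816, ω₁=8.467, θ₂=1.148, ω₂=3.327
apply F[21]=+10.000 → step 22: x=-0.791, v=-1.184, θ₁=1.983, ω₁=8.234, θ₂=1.225, ω₂=4.378
apply F[22]=+10.000 → step 23: x=-0.812, v=-0.888, θ₁=2.144, ω₁=7.892, θ₂=1.324, ω₂=5.561
|θ₂| = 0.959 > 0.931 first at step 14.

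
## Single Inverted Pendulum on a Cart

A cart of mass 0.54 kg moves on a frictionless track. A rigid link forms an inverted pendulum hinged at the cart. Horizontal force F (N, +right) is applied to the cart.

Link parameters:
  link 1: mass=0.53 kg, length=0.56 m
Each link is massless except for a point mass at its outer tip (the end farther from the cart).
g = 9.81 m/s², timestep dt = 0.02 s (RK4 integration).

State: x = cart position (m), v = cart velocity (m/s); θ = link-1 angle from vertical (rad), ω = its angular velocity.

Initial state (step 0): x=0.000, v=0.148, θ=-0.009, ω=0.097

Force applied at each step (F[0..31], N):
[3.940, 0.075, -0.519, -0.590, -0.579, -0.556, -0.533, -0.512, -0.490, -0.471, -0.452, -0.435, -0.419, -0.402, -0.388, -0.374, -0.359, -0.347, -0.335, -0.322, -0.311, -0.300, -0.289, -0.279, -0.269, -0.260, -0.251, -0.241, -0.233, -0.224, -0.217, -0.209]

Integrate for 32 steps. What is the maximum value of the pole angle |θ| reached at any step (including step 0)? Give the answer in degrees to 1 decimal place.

apply F[0]=+3.940 → step 1: x=0.004, v=0.296, θ=-0.010, ω=-0.170
apply F[1]=+0.075 → step 2: x=0.010, v=0.301, θ=-0.013, ω=-0.183
apply F[2]=-0.519 → step 3: x=0.016, v=0.284, θ=-0.017, ω=-0.159
apply F[3]=-0.590 → step 4: x=0.022, v=0.266, θ=-0.020, ω=-0.132
apply F[4]=-0.579 → step 5: x=0.027, v=0.248, θ=-0.022, ω=-0.108
apply F[5]=-0.556 → step 6: x=0.032, v=0.232, θ=-0.024, ω=-0.088
apply F[6]=-0.533 → step 7: x=0.036, v=0.217, θ=-0.025, ω=-0.070
apply F[7]=-0.512 → step 8: x=0.040, v=0.203, θ=-0.027, ω=-0.054
apply F[8]=-0.490 → step 9: x=0.044, v=0.191, θ=-0.028, ω=-0.040
apply F[9]=-0.471 → step 10: x=0.048, v=0.178, θ=-0.028, ω=-0.029
apply F[10]=-0.452 → step 11: x=0.051, v=0.167, θ=-0.029, ω=-0.019
apply F[11]=-0.435 → step 12: x=0.055, v=0.157, θ=-0.029, ω=-0.010
apply F[12]=-0.419 → step 13: x=0.058, v=0.147, θ=-0.029, ω=-0.003
apply F[13]=-0.402 → step 14: x=0.061, v=0.138, θ=-0.029, ω=0.004
apply F[14]=-0.388 → step 15: x=0.063, v=0.129, θ=-0.029, ω=0.009
apply F[15]=-0.374 → step 16: x=0.066, v=0.121, θ=-0.029, ω=0.013
apply F[16]=-0.359 → step 17: x=0.068, v=0.113, θ=-0.029, ω=0.017
apply F[17]=-0.347 → step 18: x=0.070, v=0.105, θ=-0.028, ω=0.020
apply F[18]=-0.335 → step 19: x=0.072, v=0.098, θ=-0.028, ω=0.023
apply F[19]=-0.322 → step 20: x=0.074, v=0.092, θ=-0.027, ω=0.025
apply F[20]=-0.311 → step 21: x=0.076, v=0.086, θ=-0.027, ω=0.027
apply F[21]=-0.300 → step 22: x=0.078, v=0.080, θ=-0.026, ω=0.029
apply F[22]=-0.289 → step 23: x=0.079, v=0.074, θ=-0.026, ω=0.030
apply F[23]=-0.279 → step 24: x=0.081, v=0.068, θ=-0.025, ω=0.031
apply F[24]=-0.269 → step 25: x=0.082, v=0.063, θ=-0.024, ω=0.031
apply F[25]=-0.260 → step 26: x=0.083, v=0.058, θ=-0.024, ω=0.032
apply F[26]=-0.251 → step 27: x=0.084, v=0.053, θ=-0.023, ω=0.032
apply F[27]=-0.241 → step 28: x=0.085, v=0.049, θ=-0.023, ω=0.032
apply F[28]=-0.233 → step 29: x=0.086, v=0.045, θ=-0.022, ω=0.032
apply F[29]=-0.224 → step 30: x=0.087, v=0.040, θ=-0.021, ω=0.032
apply F[30]=-0.217 → step 31: x=0.088, v=0.036, θ=-0.021, ω=0.032
apply F[31]=-0.209 → step 32: x=0.089, v=0.033, θ=-0.020, ω=0.031
Max |angle| over trajectory = 0.029 rad = 1.7°.

Answer: 1.7°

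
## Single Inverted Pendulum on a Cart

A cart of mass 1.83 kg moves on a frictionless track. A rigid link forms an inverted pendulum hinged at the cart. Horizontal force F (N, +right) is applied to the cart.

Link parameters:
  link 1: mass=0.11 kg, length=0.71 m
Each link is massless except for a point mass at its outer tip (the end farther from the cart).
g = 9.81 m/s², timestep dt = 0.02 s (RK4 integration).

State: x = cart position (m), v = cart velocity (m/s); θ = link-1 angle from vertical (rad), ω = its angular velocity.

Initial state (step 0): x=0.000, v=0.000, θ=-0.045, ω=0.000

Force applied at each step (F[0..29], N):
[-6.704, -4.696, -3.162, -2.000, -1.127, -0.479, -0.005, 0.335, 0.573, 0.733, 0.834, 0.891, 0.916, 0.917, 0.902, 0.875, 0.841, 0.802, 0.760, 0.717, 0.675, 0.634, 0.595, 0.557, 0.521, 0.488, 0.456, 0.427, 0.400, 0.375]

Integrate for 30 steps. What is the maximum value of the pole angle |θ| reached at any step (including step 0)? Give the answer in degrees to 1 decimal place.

Answer: 2.6°

Derivation:
apply F[0]=-6.704 → step 1: x=-0.001, v=-0.073, θ=-0.044, ω=0.090
apply F[1]=-4.696 → step 2: x=-0.003, v=-0.124, θ=-0.042, ω=0.150
apply F[2]=-3.162 → step 3: x=-0.006, v=-0.158, θ=-0.038, ω=0.186
apply F[3]=-2.000 → step 4: x=-0.009, v=-0.179, θ=-0.034, ω=0.207
apply F[4]=-1.127 → step 5: x=-0.013, v=-0.191, θ=-0.030, ω=0.214
apply F[5]=-0.479 → step 6: x=-0.016, v=-0.196, θ=-0.026, ω=0.214
apply F[6]=-0.005 → step 7: x=-0.020, v=-0.196, θ=-0.022, ω=0.207
apply F[7]=+0.335 → step 8: x=-0.024, v=-0.192, θ=-0.018, ω=0.196
apply F[8]=+0.573 → step 9: x=-0.028, v=-0.185, θ=-0.014, ω=0.182
apply F[9]=+0.733 → step 10: x=-0.032, v=-0.177, θ=-0.010, ω=0.168
apply F[10]=+0.834 → step 11: x=-0.035, v=-0.168, θ=-0.007, ω=0.152
apply F[11]=+0.891 → step 12: x=-0.038, v=-0.158, θ=-0.004, ω=0.137
apply F[12]=+0.916 → step 13: x=-0.041, v=-0.148, θ=-0.002, ω=0.122
apply F[13]=+0.917 → step 14: x=-0.044, v=-0.138, θ=0.001, ω=0.107
apply F[14]=+0.902 → step 15: x=-0.047, v=-0.128, θ=0.003, ω=0.094
apply F[15]=+0.875 → step 16: x=-0.049, v=-0.119, θ=0.004, ω=0.082
apply F[16]=+0.841 → step 17: x=-0.052, v=-0.110, θ=0.006, ω=0.070
apply F[17]=+0.802 → step 18: x=-0.054, v=-0.101, θ=0.007, ω=0.060
apply F[18]=+0.760 → step 19: x=-0.056, v=-0.093, θ=0.008, ω=0.050
apply F[19]=+0.717 → step 20: x=-0.057, v=-0.085, θ=0.009, ω=0.042
apply F[20]=+0.675 → step 21: x=-0.059, v=-0.078, θ=0.010, ω=0.034
apply F[21]=+0.634 → step 22: x=-0.061, v=-0.071, θ=0.010, ω=0.027
apply F[22]=+0.595 → step 23: x=-0.062, v=-0.064, θ=0.011, ω=0.021
apply F[23]=+0.557 → step 24: x=-0.063, v=-0.059, θ=0.011, ω=0.016
apply F[24]=+0.521 → step 25: x=-0.064, v=-0.053, θ=0.012, ω=0.011
apply F[25]=+0.488 → step 26: x=-0.065, v=-0.048, θ=0.012, ω=0.007
apply F[26]=+0.456 → step 27: x=-0.066, v=-0.043, θ=0.012, ω=0.004
apply F[27]=+0.427 → step 28: x=-0.067, v=-0.038, θ=0.012, ω=0.001
apply F[28]=+0.400 → step 29: x=-0.068, v=-0.034, θ=0.012, ω=-0.002
apply F[29]=+0.375 → step 30: x=-0.068, v=-0.030, θ=0.012, ω=-0.004
Max |angle| over trajectory = 0.045 rad = 2.6°.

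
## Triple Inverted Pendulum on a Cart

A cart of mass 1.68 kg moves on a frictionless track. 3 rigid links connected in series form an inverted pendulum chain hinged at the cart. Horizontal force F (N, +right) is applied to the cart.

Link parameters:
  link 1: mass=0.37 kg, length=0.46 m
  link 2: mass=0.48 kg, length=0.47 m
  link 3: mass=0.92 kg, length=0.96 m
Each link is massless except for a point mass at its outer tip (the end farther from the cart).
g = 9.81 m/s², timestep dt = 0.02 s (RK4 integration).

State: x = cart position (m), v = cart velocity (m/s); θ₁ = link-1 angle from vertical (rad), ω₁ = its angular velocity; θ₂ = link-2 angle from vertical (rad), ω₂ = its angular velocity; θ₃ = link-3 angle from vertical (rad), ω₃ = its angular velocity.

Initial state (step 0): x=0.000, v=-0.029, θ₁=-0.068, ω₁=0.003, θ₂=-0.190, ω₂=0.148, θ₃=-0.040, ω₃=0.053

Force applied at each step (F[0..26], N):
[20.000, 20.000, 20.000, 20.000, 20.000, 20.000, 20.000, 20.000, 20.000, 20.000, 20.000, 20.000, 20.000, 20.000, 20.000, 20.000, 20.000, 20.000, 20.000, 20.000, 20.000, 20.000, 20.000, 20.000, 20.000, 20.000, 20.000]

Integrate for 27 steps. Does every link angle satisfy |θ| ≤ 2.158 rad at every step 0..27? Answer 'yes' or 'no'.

apply F[0]=+20.000 → step 1: x=0.002, v=0.221, θ₁=-0.072, ω₁=-0.410, θ₂=-0.190, ω₂=-0.148, θ₃=-0.038, ω₃=0.126
apply F[1]=+20.000 → step 2: x=0.009, v=0.472, θ₁=-0.085, ω₁=-0.841, θ₂=-0.196, ω₂=-0.430, θ₃=-0.035, ω₃=0.199
apply F[2]=+20.000 → step 3: x=0.021, v=0.725, θ₁=-0.106, ω₁=-1.303, θ₂=-0.207, ω₂=-0.683, θ₃=-0.030, ω₃=0.272
apply F[3]=+20.000 → step 4: x=0.038, v=0.979, θ₁=-0.137, ω₁=-1.808, θ₂=-0.223, ω₂=-0.894, θ₃=-0.024, ω₃=0.341
apply F[4]=+20.000 → step 5: x=0.060, v=1.232, θ₁=-0.179, ω₁=-2.361, θ₂=-0.242, ω₂=-1.046, θ₃=-0.017, ω₃=0.400
apply F[5]=+20.000 → step 6: x=0.087, v=1.483, θ₁=-0.232, ω₁=-2.958, θ₂=-0.264, ω₂=-1.129, θ₃=-0.008, ω₃=0.440
apply F[6]=+20.000 → step 7: x=0.119, v=1.725, θ₁=-0.297, ω₁=-3.574, θ₂=-0.287, ω₂=-1.143, θ₃=0.001, ω₃=0.449
apply F[7]=+20.000 → step 8: x=0.156, v=1.951, θ₁=-0.374, ω₁=-4.167, θ₂=-0.310, ω₂=-1.115, θ₃=0.009, ω₃=0.417
apply F[8]=+20.000 → step 9: x=0.197, v=2.156, θ₁=-0.463, ω₁=-4.681, θ₂=-0.332, ω₂=-1.095, θ₃=0.017, ω₃=0.339
apply F[9]=+20.000 → step 10: x=0.242, v=2.335, θ₁=-0.561, ω₁=-5.079, θ₂=-0.354, ω₂=-1.142, θ₃=0.023, ω₃=0.222
apply F[10]=+20.000 → step 11: x=0.290, v=2.492, θ₁=-0.665, ω₁=-5.350, θ₂=-0.378, ω₂=-1.296, θ₃=0.026, ω₃=0.076
apply F[11]=+20.000 → step 12: x=0.342, v=2.631, θ₁=-0.774, ω₁=-5.512, θ₂=-0.407, ω₂=-1.567, θ₃=0.026, ω₃=-0.085
apply F[12]=+20.000 → step 13: x=0.396, v=2.756, θ₁=-0.885, ω₁=-5.589, θ₂=-0.442, ω₂=-1.944, θ₃=0.022, ω₃=-0.255
apply F[13]=+20.000 → step 14: x=0.452, v=2.871, θ₁=-0.997, ω₁=-5.599, θ₂=-0.485, ω₂=-2.409, θ₃=0.015, ω₃=-0.434
apply F[14]=+20.000 → step 15: x=0.510, v=2.977, θ₁=-1.109, ω₁=-5.551, θ₂=-0.538, ω₂=-2.940, θ₃=0.005, ω₃=-0.624
apply F[15]=+20.000 → step 16: x=0.571, v=3.076, θ₁=-1.219, ω₁=-5.447, θ₂=-0.603, ω₂=-3.518, θ₃=-0.010, ω₃=-0.830
apply F[16]=+20.000 → step 17: x=0.633, v=3.169, θ₁=-1.326, ω₁=-5.284, θ₂=-0.679, ω₂=-4.124, θ₃=-0.028, ω₃=-1.059
apply F[17]=+20.000 → step 18: x=0.698, v=3.255, θ₁=-1.430, ω₁=-5.055, θ₂=-0.768, ω₂=-4.740, θ₃=-0.052, ω₃=-1.320
apply F[18]=+20.000 → step 19: x=0.763, v=3.336, θ₁=-1.528, ω₁=-4.760, θ₂=-0.869, ω₂=-5.344, θ₃=-0.082, ω₃=-1.622
apply F[19]=+20.000 → step 20: x=0.831, v=3.410, θ₁=-1.620, ω₁=-4.400, θ₂=-0.981, ω₂=-5.918, θ₃=-0.117, ω₃=-1.974
apply F[20]=+20.000 → step 21: x=0.900, v=3.477, θ₁=-1.704, ω₁=-3.987, θ₂=-1.105, ω₂=-6.439, θ₃=-0.161, ω₃=-2.386
apply F[21]=+20.000 → step 22: x=0.970, v=3.536, θ₁=-1.779, ω₁=-3.541, θ₂=-1.239, ω₂=-6.879, θ₃=-0.213, ω₃=-2.867
apply F[22]=+20.000 → step 23: x=1.041, v=3.585, θ₁=-1.845, ω₁=-3.102, θ₂=-1.380, ω₂=-7.198, θ₃=-0.276, ω₃=-3.422
apply F[23]=+20.000 → step 24: x=1.113, v=3.623, θ₁=-1.904, ω₁=-2.721, θ₂=-1.525, ω₂=-7.339, θ₃=-0.351, ω₃=-4.047
apply F[24]=+20.000 → step 25: x=1.186, v=3.651, θ₁=-1.955, ω₁=-2.457, θ₂=-1.671, ω₂=-7.232, θ₃=-0.438, ω₃=-4.727
apply F[25]=+20.000 → step 26: x=1.259, v=3.677, θ₁=-2.003, ω₁=-2.356, θ₂=-1.812, ω₂=-6.802, θ₃=-0.540, ω₃=-5.432
apply F[26]=+20.000 → step 27: x=1.333, v=3.707, θ₁=-2.050, ω₁=-2.421, θ₂=-1.941, ω₂=-6.009, θ₃=-0.656, ω₃=-6.121
Max |angle| over trajectory = 2.050 rad; bound = 2.158 → within bound.

Answer: yes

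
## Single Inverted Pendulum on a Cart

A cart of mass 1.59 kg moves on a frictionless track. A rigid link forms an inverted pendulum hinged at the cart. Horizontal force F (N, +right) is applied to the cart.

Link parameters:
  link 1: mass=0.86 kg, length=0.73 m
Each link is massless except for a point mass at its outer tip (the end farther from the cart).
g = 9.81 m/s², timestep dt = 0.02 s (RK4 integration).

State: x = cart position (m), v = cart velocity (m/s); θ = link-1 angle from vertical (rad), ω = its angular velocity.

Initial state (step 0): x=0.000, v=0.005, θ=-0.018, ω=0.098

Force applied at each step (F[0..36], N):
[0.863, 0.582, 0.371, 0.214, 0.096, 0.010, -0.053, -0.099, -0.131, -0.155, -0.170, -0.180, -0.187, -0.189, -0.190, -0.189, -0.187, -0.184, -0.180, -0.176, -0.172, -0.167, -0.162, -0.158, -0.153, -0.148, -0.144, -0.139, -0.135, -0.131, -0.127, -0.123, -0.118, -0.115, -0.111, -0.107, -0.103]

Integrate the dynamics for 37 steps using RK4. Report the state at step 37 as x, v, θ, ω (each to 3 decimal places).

Answer: x=0.019, v=0.008, θ=-0.005, ω=0.007

Derivation:
apply F[0]=+0.863 → step 1: x=0.000, v=0.018, θ=-0.016, ω=0.076
apply F[1]=+0.582 → step 2: x=0.001, v=0.027, θ=-0.015, ω=0.060
apply F[2]=+0.371 → step 3: x=0.001, v=0.033, θ=-0.014, ω=0.047
apply F[3]=+0.214 → step 4: x=0.002, v=0.037, θ=-0.013, ω=0.038
apply F[4]=+0.096 → step 5: x=0.003, v=0.039, θ=-0.012, ω=0.031
apply F[5]=+0.010 → step 6: x=0.004, v=0.041, θ=-0.012, ω=0.026
apply F[6]=-0.053 → step 7: x=0.004, v=0.041, θ=-0.011, ω=0.022
apply F[7]=-0.099 → step 8: x=0.005, v=0.041, θ=-0.011, ω=0.019
apply F[8]=-0.131 → step 9: x=0.006, v=0.041, θ=-0.010, ω=0.017
apply F[9]=-0.155 → step 10: x=0.007, v=0.040, θ=-0.010, ω=0.016
apply F[10]=-0.170 → step 11: x=0.008, v=0.039, θ=-0.010, ω=0.014
apply F[11]=-0.180 → step 12: x=0.008, v=0.038, θ=-0.010, ω=0.013
apply F[12]=-0.187 → step 13: x=0.009, v=0.036, θ=-0.009, ω=0.013
apply F[13]=-0.189 → step 14: x=0.010, v=0.035, θ=-0.009, ω=0.012
apply F[14]=-0.190 → step 15: x=0.011, v=0.033, θ=-0.009, ω=0.012
apply F[15]=-0.189 → step 16: x=0.011, v=0.032, θ=-0.009, ω=0.011
apply F[16]=-0.187 → step 17: x=0.012, v=0.031, θ=-0.008, ω=0.011
apply F[17]=-0.184 → step 18: x=0.012, v=0.029, θ=-0.008, ω=0.011
apply F[18]=-0.180 → step 19: x=0.013, v=0.028, θ=-0.008, ω=0.011
apply F[19]=-0.176 → step 20: x=0.013, v=0.026, θ=-0.008, ω=0.011
apply F[20]=-0.172 → step 21: x=0.014, v=0.025, θ=-0.007, ω=0.010
apply F[21]=-0.167 → step 22: x=0.014, v=0.024, θ=-0.007, ω=0.010
apply F[22]=-0.162 → step 23: x=0.015, v=0.022, θ=-0.007, ω=0.010
apply F[23]=-0.158 → step 24: x=0.015, v=0.021, θ=-0.007, ω=0.010
apply F[24]=-0.153 → step 25: x=0.016, v=0.020, θ=-0.007, ω=0.010
apply F[25]=-0.148 → step 26: x=0.016, v=0.019, θ=-0.007, ω=0.009
apply F[26]=-0.144 → step 27: x=0.017, v=0.018, θ=-0.006, ω=0.009
apply F[27]=-0.139 → step 28: x=0.017, v=0.017, θ=-0.006, ω=0.009
apply F[28]=-0.135 → step 29: x=0.017, v=0.015, θ=-0.006, ω=0.009
apply F[29]=-0.131 → step 30: x=0.018, v=0.014, θ=-0.006, ω=0.009
apply F[30]=-0.127 → step 31: x=0.018, v=0.013, θ=-0.006, ω=0.009
apply F[31]=-0.123 → step 32: x=0.018, v=0.013, θ=-0.005, ω=0.008
apply F[32]=-0.118 → step 33: x=0.018, v=0.012, θ=-0.005, ω=0.008
apply F[33]=-0.115 → step 34: x=0.019, v=0.011, θ=-0.005, ω=0.008
apply F[34]=-0.111 → step 35: x=0.019, v=0.010, θ=-0.005, ω=0.008
apply F[35]=-0.107 → step 36: x=0.019, v=0.009, θ=-0.005, ω=0.008
apply F[36]=-0.103 → step 37: x=0.019, v=0.008, θ=-0.005, ω=0.007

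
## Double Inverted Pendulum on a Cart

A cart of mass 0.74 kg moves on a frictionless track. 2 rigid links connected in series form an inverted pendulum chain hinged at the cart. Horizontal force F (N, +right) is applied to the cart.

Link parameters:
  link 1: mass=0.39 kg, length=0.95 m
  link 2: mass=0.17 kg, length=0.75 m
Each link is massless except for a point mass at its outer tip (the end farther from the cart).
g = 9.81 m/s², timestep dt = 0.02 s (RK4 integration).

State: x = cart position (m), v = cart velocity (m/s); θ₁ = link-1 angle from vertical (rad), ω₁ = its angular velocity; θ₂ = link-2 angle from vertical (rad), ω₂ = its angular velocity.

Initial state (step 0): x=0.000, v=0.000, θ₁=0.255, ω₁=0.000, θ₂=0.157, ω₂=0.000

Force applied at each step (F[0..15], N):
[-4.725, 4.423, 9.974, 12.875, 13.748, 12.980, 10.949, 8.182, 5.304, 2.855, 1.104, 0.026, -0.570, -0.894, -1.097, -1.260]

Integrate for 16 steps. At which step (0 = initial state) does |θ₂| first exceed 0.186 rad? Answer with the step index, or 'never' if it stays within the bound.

Answer: never

Derivation:
apply F[0]=-4.725 → step 1: x=-0.002, v=-0.156, θ₁=0.257, ω₁=0.218, θ₂=0.157, ω₂=-0.028
apply F[1]=+4.423 → step 2: x=-0.004, v=-0.077, θ₁=0.261, ω₁=0.200, θ₂=0.156, ω₂=-0.069
apply F[2]=+9.974 → step 3: x=-0.003, v=0.144, θ₁=0.264, ω₁=0.041, θ₂=0.154, ω₂=-0.120
apply F[3]=+12.875 → step 4: x=0.003, v=0.440, θ₁=0.262, ω₁=-0.192, θ₂=0.151, ω₂=-0.176
apply F[4]=+13.748 → step 5: x=0.015, v=0.760, θ₁=0.256, ω₁=-0.451, θ₂=0.147, ω₂=-0.232
apply F[5]=+12.980 → step 6: x=0.033, v=1.062, θ₁=0.244, ω₁=-0.696, θ₂=0.142, ω₂=-0.285
apply F[6]=+10.949 → step 7: x=0.057, v=1.316, θ₁=0.228, ω₁=-0.897, θ₂=0.135, ω₂=-0.329
apply F[7]=+8.182 → step 8: x=0.085, v=1.502, θ₁=0.209, ω₁=-1.035, θ₂=0.129, ω₂=-0.365
apply F[8]=+5.304 → step 9: x=0.116, v=1.617, θ₁=0.188, ω₁=-1.106, θ₂=0.121, ω₂=-0.392
apply F[9]=+2.855 → step 10: x=0.149, v=1.670, θ₁=0.166, ω₁=-1.120, θ₂=0.113, ω₂=-0.412
apply F[10]=+1.104 → step 11: x=0.182, v=1.680, θ₁=0.143, ω₁=-1.095, θ₂=0.105, ω₂=-0.427
apply F[11]=+0.026 → step 12: x=0.216, v=1.664, θ₁=0.122, ω₁=-1.049, θ₂=0.096, ω₂=-0.437
apply F[12]=-0.570 → step 13: x=0.249, v=1.634, θ₁=0.102, ω₁=-0.993, θ₂=0.087, ω₂=-0.444
apply F[13]=-0.894 → step 14: x=0.281, v=1.598, θ₁=0.082, ω₁=-0.935, θ₂=0.078, ω₂=-0.447
apply F[14]=-1.097 → step 15: x=0.313, v=1.559, θ₁=0.064, ω₁=-0.879, θ₂=0.069, ω₂=-0.447
apply F[15]=-1.260 → step 16: x=0.343, v=1.517, θ₁=0.047, ω₁=-0.824, θ₂=0.060, ω₂=-0.444
max |θ₂| = 0.157 ≤ 0.186 over all 17 states.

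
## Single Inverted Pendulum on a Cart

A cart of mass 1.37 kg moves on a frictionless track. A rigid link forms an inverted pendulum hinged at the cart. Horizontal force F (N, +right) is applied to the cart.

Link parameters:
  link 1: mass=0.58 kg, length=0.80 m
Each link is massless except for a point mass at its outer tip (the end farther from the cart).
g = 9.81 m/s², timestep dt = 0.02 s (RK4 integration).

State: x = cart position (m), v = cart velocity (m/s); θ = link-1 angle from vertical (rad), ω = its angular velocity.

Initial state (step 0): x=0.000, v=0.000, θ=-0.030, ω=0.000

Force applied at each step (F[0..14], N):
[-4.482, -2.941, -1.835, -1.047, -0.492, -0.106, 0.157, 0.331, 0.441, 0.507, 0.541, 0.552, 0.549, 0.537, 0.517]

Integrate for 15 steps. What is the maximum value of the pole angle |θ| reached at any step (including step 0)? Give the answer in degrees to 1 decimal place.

apply F[0]=-4.482 → step 1: x=-0.001, v=-0.063, θ=-0.029, ω=0.071
apply F[1]=-2.941 → step 2: x=-0.002, v=-0.103, θ=-0.027, ω=0.115
apply F[2]=-1.835 → step 3: x=-0.005, v=-0.128, θ=-0.025, ω=0.139
apply F[3]=-1.047 → step 4: x=-0.007, v=-0.141, θ=-0.022, ω=0.150
apply F[4]=-0.492 → step 5: x=-0.010, v=-0.147, θ=-0.019, ω=0.152
apply F[5]=-0.106 → step 6: x=-0.013, v=-0.147, θ=-0.016, ω=0.148
apply F[6]=+0.157 → step 7: x=-0.016, v=-0.144, θ=-0.013, ω=0.140
apply F[7]=+0.331 → step 8: x=-0.019, v=-0.138, θ=-0.010, ω=0.130
apply F[8]=+0.441 → step 9: x=-0.022, v=-0.131, θ=-0.008, ω=0.119
apply F[9]=+0.507 → step 10: x=-0.024, v=-0.123, θ=-0.006, ω=0.107
apply F[10]=+0.541 → step 11: x=-0.026, v=-0.114, θ=-0.004, ω=0.096
apply F[11]=+0.552 → step 12: x=-0.029, v=-0.106, θ=-0.002, ω=0.085
apply F[12]=+0.549 → step 13: x=-0.031, v=-0.098, θ=-0.000, ω=0.074
apply F[13]=+0.537 → step 14: x=-0.033, v=-0.090, θ=0.001, ω=0.065
apply F[14]=+0.517 → step 15: x=-0.034, v=-0.083, θ=0.002, ω=0.056
Max |angle| over trajectory = 0.030 rad = 1.7°.

Answer: 1.7°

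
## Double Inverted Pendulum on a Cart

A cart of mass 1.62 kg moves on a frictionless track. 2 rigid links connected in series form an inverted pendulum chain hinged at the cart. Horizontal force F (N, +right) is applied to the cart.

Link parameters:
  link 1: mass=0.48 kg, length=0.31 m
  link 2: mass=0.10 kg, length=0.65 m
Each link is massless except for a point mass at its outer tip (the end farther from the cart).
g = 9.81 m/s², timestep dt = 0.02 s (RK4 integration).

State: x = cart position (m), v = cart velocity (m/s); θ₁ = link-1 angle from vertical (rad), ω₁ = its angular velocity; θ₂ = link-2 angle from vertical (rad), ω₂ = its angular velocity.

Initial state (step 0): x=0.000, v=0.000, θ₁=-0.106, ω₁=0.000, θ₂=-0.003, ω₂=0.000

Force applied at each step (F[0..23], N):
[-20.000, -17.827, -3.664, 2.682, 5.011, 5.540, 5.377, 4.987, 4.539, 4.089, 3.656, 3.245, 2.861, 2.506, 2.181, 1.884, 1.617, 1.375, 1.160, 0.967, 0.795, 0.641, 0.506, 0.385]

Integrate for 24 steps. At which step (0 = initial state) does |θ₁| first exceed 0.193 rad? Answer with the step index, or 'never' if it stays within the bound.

Answer: never

Derivation:
apply F[0]=-20.000 → step 1: x=-0.002, v=-0.239, θ₁=-0.099, ω₁=0.686, θ₂=-0.003, ω₂=0.041
apply F[1]=-17.827 → step 2: x=-0.009, v=-0.452, θ₁=-0.079, ω₁=1.302, θ₂=-0.001, ω₂=0.075
apply F[2]=-3.664 → step 3: x=-0.019, v=-0.493, θ₁=-0.052, ω₁=1.384, θ₂=0.000, ω₂=0.098
apply F[3]=+2.682 → step 4: x=-0.028, v=-0.457, θ₁=-0.026, ω₁=1.239, θ₂=0.002, ω₂=0.112
apply F[4]=+5.011 → step 5: x=-0.037, v=-0.394, θ₁=-0.004, ω₁=1.024, θ₂=0.005, ω₂=0.118
apply F[5]=+5.540 → step 6: x=-0.044, v=-0.326, θ₁=0.015, ω₁=0.809, θ₂=0.007, ω₂=0.118
apply F[6]=+5.377 → step 7: x=-0.050, v=-0.262, θ₁=0.029, ω₁=0.615, θ₂=0.009, ω₂=0.113
apply F[7]=+4.987 → step 8: x=-0.054, v=-0.202, θ₁=0.039, ω₁=0.450, θ₂=0.012, ω₂=0.104
apply F[8]=+4.539 → step 9: x=-0.058, v=-0.150, θ₁=0.047, ω₁=0.310, θ₂=0.014, ω₂=0.093
apply F[9]=+4.089 → step 10: x=-0.061, v=-0.103, θ₁=0.052, ω₁=0.195, θ₂=0.015, ω₂=0.080
apply F[10]=+3.656 → step 11: x=-0.062, v=-0.061, θ₁=0.055, ω₁=0.101, θ₂=0.017, ω₂=0.066
apply F[11]=+3.245 → step 12: x=-0.063, v=-0.025, θ₁=0.056, ω₁=0.025, θ₂=0.018, ω₂=0.052
apply F[12]=+2.861 → step 13: x=-0.063, v=0.006, θ₁=0.056, ω₁=-0.035, θ₂=0.019, ω₂=0.038
apply F[13]=+2.506 → step 14: x=-0.063, v=0.033, θ₁=0.055, ω₁=-0.082, θ₂=0.019, ω₂=0.025
apply F[14]=+2.181 → step 15: x=-0.062, v=0.056, θ₁=0.053, ω₁=-0.118, θ₂=0.020, ω₂=0.012
apply F[15]=+1.884 → step 16: x=-0.061, v=0.076, θ₁=0.050, ω₁=-0.144, θ₂=0.020, ω₂=0.000
apply F[16]=+1.617 → step 17: x=-0.059, v=0.092, θ₁=0.047, ω₁=-0.162, θ₂=0.020, ω₂=-0.010
apply F[17]=+1.375 → step 18: x=-0.057, v=0.106, θ₁=0.044, ω₁=-0.174, θ₂=0.020, ω₂=-0.020
apply F[18]=+1.160 → step 19: x=-0.055, v=0.118, θ₁=0.040, ω₁=-0.181, θ₂=0.019, ω₂=-0.028
apply F[19]=+0.967 → step 20: x=-0.052, v=0.127, θ₁=0.037, ω₁=-0.184, θ₂=0.018, ω₂=-0.035
apply F[20]=+0.795 → step 21: x=-0.050, v=0.134, θ₁=0.033, ω₁=-0.183, θ₂=0.018, ω₂=-0.041
apply F[21]=+0.641 → step 22: x=-0.047, v=0.140, θ₁=0.030, ω₁=-0.180, θ₂=0.017, ω₂=-0.046
apply F[22]=+0.506 → step 23: x=-0.044, v=0.144, θ₁=0.026, ω₁=-0.175, θ₂=0.016, ω₂=-0.051
apply F[23]=+0.385 → step 24: x=-0.041, v=0.147, θ₁=0.023, ω₁=-0.168, θ₂=0.015, ω₂=-0.054
max |θ₁| = 0.106 ≤ 0.193 over all 25 states.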